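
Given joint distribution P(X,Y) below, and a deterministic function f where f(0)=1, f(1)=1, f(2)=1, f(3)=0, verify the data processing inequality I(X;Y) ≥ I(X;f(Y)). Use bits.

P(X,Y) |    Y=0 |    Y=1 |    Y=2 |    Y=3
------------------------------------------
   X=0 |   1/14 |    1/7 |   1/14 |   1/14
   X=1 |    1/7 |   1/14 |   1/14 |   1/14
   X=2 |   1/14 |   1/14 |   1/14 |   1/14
I(X;Y) = 0.0410, I(X;f(Y)) = 0.0021, inequality holds: 0.0410 ≥ 0.0021

Data Processing Inequality: For any Markov chain X → Y → Z, we have I(X;Y) ≥ I(X;Z).

Here Z = f(Y) is a deterministic function of Y, forming X → Y → Z.

Original I(X;Y) = 0.0410 bits

After applying f:
P(X,Z) where Z=f(Y):
- P(X,Z=0) = P(X,Y=3)
- P(X,Z=1) = P(X,Y=0) + P(X,Y=1) + P(X,Y=2)

I(X;Z) = I(X;f(Y)) = 0.0021 bits

Verification: 0.0410 ≥ 0.0021 ✓

Information cannot be created by processing; the function f can only lose information about X.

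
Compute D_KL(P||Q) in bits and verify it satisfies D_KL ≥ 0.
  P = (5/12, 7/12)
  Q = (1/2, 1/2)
0.0201 bits

KL divergence satisfies the Gibbs inequality: D_KL(P||Q) ≥ 0 for all distributions P, Q.

D_KL(P||Q) = Σ p(x) log(p(x)/q(x))
Term by term:
  x=0: 5/12 × log_2[(5/12)/(1/2)] = -0.1096
  x=1: 7/12 × log_2[(7/12)/(1/2)] = 0.1297
D_KL(P||Q) = 0.0201 bits

D_KL(P||Q) = 0.0201 ≥ 0 ✓

This non-negativity is a fundamental property: relative entropy cannot be negative because it measures how different Q is from P.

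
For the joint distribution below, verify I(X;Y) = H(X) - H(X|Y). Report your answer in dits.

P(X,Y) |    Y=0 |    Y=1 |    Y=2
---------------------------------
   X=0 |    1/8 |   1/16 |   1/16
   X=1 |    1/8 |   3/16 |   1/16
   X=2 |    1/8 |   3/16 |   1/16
I(X;Y) = 0.0108 dits

Mutual information has multiple equivalent forms:
- I(X;Y) = H(X) - H(X|Y)
- I(X;Y) = H(Y) - H(Y|X)
- I(X;Y) = H(X) + H(Y) - H(X,Y)

Computing all quantities:
H(X) = 0.4700, H(Y) = 0.4531, H(X,Y) = 0.9123
H(X|Y) = 0.4592, H(Y|X) = 0.4423

Verification:
H(X) - H(X|Y) = 0.4700 - 0.4592 = 0.0108
H(Y) - H(Y|X) = 0.4531 - 0.4423 = 0.0108
H(X) + H(Y) - H(X,Y) = 0.4700 + 0.4531 - 0.9123 = 0.0108

All forms give I(X;Y) = 0.0108 dits. ✓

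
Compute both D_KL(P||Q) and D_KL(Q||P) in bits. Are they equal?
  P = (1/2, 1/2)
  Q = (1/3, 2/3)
D_KL(P||Q) = 0.0850, D_KL(Q||P) = 0.0817

KL divergence is not symmetric: D_KL(P||Q) ≠ D_KL(Q||P) in general.

D_KL(P||Q) = 0.0850 bits
D_KL(Q||P) = 0.0817 bits

No, they are not equal!

This asymmetry is why KL divergence is not a true distance metric.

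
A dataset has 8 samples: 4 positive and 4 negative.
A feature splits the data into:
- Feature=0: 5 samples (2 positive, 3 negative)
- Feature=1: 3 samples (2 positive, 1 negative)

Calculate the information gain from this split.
0.0488 bits

Information Gain = H(Y) - H(Y|Feature)

Before split:
P(positive) = 4/8 = 0.5000
H(Y) = 1.0000 bits

After split:
Feature=0: H = 0.9710 bits (weight = 5/8)
Feature=1: H = 0.9183 bits (weight = 3/8)
H(Y|Feature) = (5/8)×0.9710 + (3/8)×0.9183 = 0.9512 bits

Information Gain = 1.0000 - 0.9512 = 0.0488 bits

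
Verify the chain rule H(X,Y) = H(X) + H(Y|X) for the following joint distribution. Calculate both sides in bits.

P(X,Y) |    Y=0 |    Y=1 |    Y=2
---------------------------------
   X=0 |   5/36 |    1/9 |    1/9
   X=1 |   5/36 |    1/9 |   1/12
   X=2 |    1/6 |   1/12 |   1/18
H(X,Y) = 3.1077, H(X) = 1.5816, H(Y|X) = 1.5261 (all in bits)

Chain rule: H(X,Y) = H(X) + H(Y|X)

Left side — joint entropy directly:
H(X,Y) = -Σ p(x,y) log p(x,y) = 3.1077 bits

Right side — compute H(Y|X) from the conditional distributions:
P(X) = (13/36, 1/3, 11/36), so H(X) = 1.5816 bits
H(Y|X) = Σ_x P(X=x) · H(Y|X=x):
  P(Y|X=0) = (5/13, 4/13, 4/13), H(Y|X=0) = 1.5766, weight P(X=0) = 13/36
  P(Y|X=1) = (5/12, 1/3, 1/4), H(Y|X=1) = 1.5546, weight P(X=1) = 1/3
  P(Y|X=2) = (6/11, 3/11, 2/11), H(Y|X=2) = 1.4354, weight P(X=2) = 11/36
H(Y|X) = 1.5261 bits

H(X) + H(Y|X) = 1.5816 + 1.5261 = 3.1077 bits

Both sides equal 3.1077 bits. ✓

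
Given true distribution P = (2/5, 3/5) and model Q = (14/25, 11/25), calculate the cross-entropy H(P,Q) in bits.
1.0453 bits

Cross-entropy: H(P,Q) = -Σ p(x) log q(x)

Alternatively: H(P,Q) = H(P) + D_KL(P||Q)
H(P) = 0.9710 bits
D_KL(P||Q) = 0.0743 bits

H(P,Q) = 0.9710 + 0.0743 = 1.0453 bits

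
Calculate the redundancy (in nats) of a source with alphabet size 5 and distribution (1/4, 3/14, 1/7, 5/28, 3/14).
0.0170 nats

Redundancy measures how far a source is from maximum entropy:
R = H_max - H(X)

Maximum entropy for 5 symbols: H_max = log_e(5) = 1.6094 nats
Actual entropy: H(X) = 1.5924 nats
Redundancy: R = 1.6094 - 1.5924 = 0.0170 nats

This redundancy represents potential for compression: the source could be compressed by 0.0170 nats per symbol.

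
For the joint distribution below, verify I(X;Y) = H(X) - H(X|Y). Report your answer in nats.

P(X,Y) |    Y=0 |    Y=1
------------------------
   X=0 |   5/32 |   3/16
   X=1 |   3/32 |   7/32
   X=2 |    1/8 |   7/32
I(X;Y) = 0.0085 nats

Mutual information has multiple equivalent forms:
- I(X;Y) = H(X) - H(X|Y)
- I(X;Y) = H(Y) - H(Y|X)
- I(X;Y) = H(X) + H(Y) - H(X,Y)

Computing all quantities:
H(X) = 1.0976, H(Y) = 0.6616, H(X,Y) = 1.7507
H(X|Y) = 1.0891, H(Y|X) = 0.6531

Verification:
H(X) - H(X|Y) = 1.0976 - 1.0891 = 0.0085
H(Y) - H(Y|X) = 0.6616 - 0.6531 = 0.0085
H(X) + H(Y) - H(X,Y) = 1.0976 + 0.6616 - 1.7507 = 0.0085

All forms give I(X;Y) = 0.0085 nats. ✓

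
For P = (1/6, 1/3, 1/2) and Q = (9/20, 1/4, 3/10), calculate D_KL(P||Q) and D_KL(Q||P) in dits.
D_KL(P||Q) = 0.0807, D_KL(Q||P) = 0.0963

KL divergence is not symmetric: D_KL(P||Q) ≠ D_KL(Q||P) in general.

D_KL(P||Q) = 0.0807 dits
D_KL(Q||P) = 0.0963 dits

No, they are not equal!

This asymmetry is why KL divergence is not a true distance metric.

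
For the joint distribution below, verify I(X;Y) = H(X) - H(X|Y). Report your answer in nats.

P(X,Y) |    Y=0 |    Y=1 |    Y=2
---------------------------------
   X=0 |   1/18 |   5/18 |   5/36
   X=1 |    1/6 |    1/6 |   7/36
I(X;Y) = 0.0462 nats

Mutual information has multiple equivalent forms:
- I(X;Y) = H(X) - H(X|Y)
- I(X;Y) = H(Y) - H(Y|X)
- I(X;Y) = H(X) + H(Y) - H(X,Y)

Computing all quantities:
H(X) = 0.6916, H(Y) = 1.0609, H(X,Y) = 1.7062
H(X|Y) = 0.6454, H(Y|X) = 1.0146

Verification:
H(X) - H(X|Y) = 0.6916 - 0.6454 = 0.0462
H(Y) - H(Y|X) = 1.0609 - 1.0146 = 0.0462
H(X) + H(Y) - H(X,Y) = 0.6916 + 1.0609 - 1.7062 = 0.0462

All forms give I(X;Y) = 0.0462 nats. ✓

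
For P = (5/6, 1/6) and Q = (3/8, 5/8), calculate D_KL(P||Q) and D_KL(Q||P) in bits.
D_KL(P||Q) = 0.6422, D_KL(Q||P) = 0.7598

KL divergence is not symmetric: D_KL(P||Q) ≠ D_KL(Q||P) in general.

D_KL(P||Q) = 0.6422 bits
D_KL(Q||P) = 0.7598 bits

No, they are not equal!

This asymmetry is why KL divergence is not a true distance metric.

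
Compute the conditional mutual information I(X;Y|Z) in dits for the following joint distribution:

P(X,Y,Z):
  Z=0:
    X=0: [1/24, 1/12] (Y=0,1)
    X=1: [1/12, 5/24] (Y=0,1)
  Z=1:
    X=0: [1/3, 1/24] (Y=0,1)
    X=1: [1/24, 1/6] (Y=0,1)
0.0632 dits

Conditional mutual information: I(X;Y|Z) = H(X|Z) + H(Y|Z) - H(X,Y|Z)

H(Z) = 0.2950
H(X,Z) = 0.5706 → H(X|Z) = 0.2757
H(Y,Z) = 0.5706 → H(Y|Z) = 0.2757
H(X,Y,Z) = 0.7830 → H(X,Y|Z) = 0.4881

I(X;Y|Z) = 0.2757 + 0.2757 - 0.4881 = 0.0632 dits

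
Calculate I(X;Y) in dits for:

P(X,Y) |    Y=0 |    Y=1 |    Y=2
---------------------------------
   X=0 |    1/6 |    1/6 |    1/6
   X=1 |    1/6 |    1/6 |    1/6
0.0000 dits

Mutual information: I(X;Y) = H(X) + H(Y) - H(X,Y)

Marginals:
P(X) = (1/2, 1/2), H(X) = 0.3010 dits
P(Y) = (1/3, 1/3, 1/3), H(Y) = 0.4771 dits

Joint entropy: H(X,Y) = 0.7782 dits

I(X;Y) = 0.3010 + 0.4771 - 0.7782 = 0.0000 dits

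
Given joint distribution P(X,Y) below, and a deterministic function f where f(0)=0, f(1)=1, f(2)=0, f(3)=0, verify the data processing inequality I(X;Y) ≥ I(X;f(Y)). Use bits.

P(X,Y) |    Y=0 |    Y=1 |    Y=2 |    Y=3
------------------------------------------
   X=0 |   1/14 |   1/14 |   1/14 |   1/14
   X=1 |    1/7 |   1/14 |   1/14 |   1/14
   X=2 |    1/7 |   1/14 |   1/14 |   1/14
I(X;Y) = 0.0150, I(X;f(Y)) = 0.0021, inequality holds: 0.0150 ≥ 0.0021

Data Processing Inequality: For any Markov chain X → Y → Z, we have I(X;Y) ≥ I(X;Z).

Here Z = f(Y) is a deterministic function of Y, forming X → Y → Z.

Original I(X;Y) = 0.0150 bits

After applying f:
P(X,Z) where Z=f(Y):
- P(X,Z=0) = P(X,Y=0) + P(X,Y=2) + P(X,Y=3)
- P(X,Z=1) = P(X,Y=1)

I(X;Z) = I(X;f(Y)) = 0.0021 bits

Verification: 0.0150 ≥ 0.0021 ✓

Information cannot be created by processing; the function f can only lose information about X.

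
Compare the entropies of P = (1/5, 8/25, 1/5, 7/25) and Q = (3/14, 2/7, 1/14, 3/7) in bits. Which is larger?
P

Computing entropies in bits:
H(P) = 1.9690
H(Q) = 1.7885

Distribution P has higher entropy.

Intuition: The distribution closer to uniform (more spread out) has higher entropy.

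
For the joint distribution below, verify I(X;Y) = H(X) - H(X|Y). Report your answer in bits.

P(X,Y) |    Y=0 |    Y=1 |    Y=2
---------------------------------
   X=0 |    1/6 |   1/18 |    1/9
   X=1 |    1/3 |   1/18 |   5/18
I(X;Y) = 0.0124 bits

Mutual information has multiple equivalent forms:
- I(X;Y) = H(X) - H(X|Y)
- I(X;Y) = H(Y) - H(Y|X)
- I(X;Y) = H(X) + H(Y) - H(X,Y)

Computing all quantities:
H(X) = 0.9183, H(Y) = 1.3821, H(X,Y) = 2.2880
H(X|Y) = 0.9059, H(Y|X) = 1.3697

Verification:
H(X) - H(X|Y) = 0.9183 - 0.9059 = 0.0124
H(Y) - H(Y|X) = 1.3821 - 1.3697 = 0.0124
H(X) + H(Y) - H(X,Y) = 0.9183 + 1.3821 - 2.2880 = 0.0124

All forms give I(X;Y) = 0.0124 bits. ✓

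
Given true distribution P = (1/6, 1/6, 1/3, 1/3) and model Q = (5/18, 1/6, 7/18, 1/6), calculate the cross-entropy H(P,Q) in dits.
0.6185 dits

Cross-entropy: H(P,Q) = -Σ p(x) log q(x)

Alternatively: H(P,Q) = H(P) + D_KL(P||Q)
H(P) = 0.5775 dits
D_KL(P||Q) = 0.0411 dits

H(P,Q) = 0.5775 + 0.0411 = 0.6185 dits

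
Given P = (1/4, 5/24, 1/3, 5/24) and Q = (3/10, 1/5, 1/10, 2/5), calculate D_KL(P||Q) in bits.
0.3294 bits

KL divergence: D_KL(P||Q) = Σ p(x) log(p(x)/q(x))

Computing term by term:
  x=0: 1/4 × log_2[(1/4)/(3/10)] = 1/4 × -0.2630 = -0.0658
  x=1: 5/24 × log_2[(5/24)/(1/5)] = 5/24 × 0.0589 = 0.0123
  x=2: 1/3 × log_2[(1/3)/(1/10)] = 1/3 × 1.7370 = 0.5790
  x=3: 5/24 × log_2[(5/24)/(2/5)] = 5/24 × -0.9411 = -0.1961

D_KL(P||Q) = 0.3294 bits

Note: KL divergence is always non-negative and equals 0 iff P = Q.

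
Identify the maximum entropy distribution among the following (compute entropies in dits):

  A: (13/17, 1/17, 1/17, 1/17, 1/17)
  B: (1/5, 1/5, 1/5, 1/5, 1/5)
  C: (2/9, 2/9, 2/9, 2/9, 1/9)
B

For a discrete distribution over n outcomes, entropy is maximized by the uniform distribution.

Computing entropies:
H(A) = 0.3786 dits
H(B) = 0.6990 dits
H(C) = 0.6867 dits

The uniform distribution (where all probabilities equal 1/5) achieves the maximum entropy of log_10(5) = 0.6990 dits.

Distribution B has the highest entropy.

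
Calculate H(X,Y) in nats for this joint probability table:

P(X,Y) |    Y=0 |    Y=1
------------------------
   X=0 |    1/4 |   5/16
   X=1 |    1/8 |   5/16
1.3335 nats

Joint entropy is H(X,Y) = -Σ_{x,y} p(x,y) log p(x,y).

Summing over all non-zero entries:
H(X,Y) = -[1/4·log_e(1/4) + 5/16·log_e(5/16) + 1/8·log_e(1/8) + 5/16·log_e(5/16)]
H(X,Y) = 1.3335 nats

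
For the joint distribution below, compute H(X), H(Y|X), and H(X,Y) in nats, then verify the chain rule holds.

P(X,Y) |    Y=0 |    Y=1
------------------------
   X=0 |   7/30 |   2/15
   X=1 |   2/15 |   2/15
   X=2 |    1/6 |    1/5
H(X,Y) = 1.7660, H(X) = 1.0882, H(Y|X) = 0.6778 (all in nats)

Chain rule: H(X,Y) = H(X) + H(Y|X)

Left side — joint entropy directly:
H(X,Y) = -Σ p(x,y) log p(x,y) = 1.7660 nats

Right side — compute H(Y|X) from the conditional distributions:
P(X) = (11/30, 4/15, 11/30), so H(X) = 1.0882 nats
H(Y|X) = Σ_x P(X=x) · H(Y|X=x):
  P(Y|X=0) = (7/11, 4/11), H(Y|X=0) = 0.6555, weight P(X=0) = 11/30
  P(Y|X=1) = (1/2, 1/2), H(Y|X=1) = 0.6931, weight P(X=1) = 4/15
  P(Y|X=2) = (5/11, 6/11), H(Y|X=2) = 0.6890, weight P(X=2) = 11/30
H(Y|X) = 0.6778 nats

H(X) + H(Y|X) = 1.0882 + 0.6778 = 1.7660 nats

Both sides equal 1.7660 nats. ✓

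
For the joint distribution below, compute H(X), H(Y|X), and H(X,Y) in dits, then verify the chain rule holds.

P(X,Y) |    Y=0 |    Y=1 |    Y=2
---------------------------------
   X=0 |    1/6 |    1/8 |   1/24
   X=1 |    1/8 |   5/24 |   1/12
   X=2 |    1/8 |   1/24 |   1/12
H(X,Y) = 0.9052, H(X) = 0.4680, H(Y|X) = 0.4372 (all in dits)

Chain rule: H(X,Y) = H(X) + H(Y|X)

Left side — joint entropy directly:
H(X,Y) = -Σ p(x,y) log p(x,y) = 0.9052 dits

Right side — compute H(Y|X) from the conditional distributions:
P(X) = (1/3, 5/12, 1/4), so H(X) = 0.4680 dits
H(Y|X) = Σ_x P(X=x) · H(Y|X=x):
  P(Y|X=0) = (1/2, 3/8, 1/8), H(Y|X=0) = 0.4231, weight P(X=0) = 1/3
  P(Y|X=1) = (3/10, 1/2, 1/5), H(Y|X=1) = 0.4472, weight P(X=1) = 5/12
  P(Y|X=2) = (1/2, 1/6, 1/3), H(Y|X=2) = 0.4392, weight P(X=2) = 1/4
H(Y|X) = 0.4372 dits

H(X) + H(Y|X) = 0.4680 + 0.4372 = 0.9052 dits

Both sides equal 0.9052 dits. ✓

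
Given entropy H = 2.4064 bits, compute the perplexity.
5.3015

Perplexity is 2^H (or exp(H) for natural log).

H = 2.4064 bits
Perplexity = 2^2.4064 = 5.3015

Interpretation: The model's uncertainty is equivalent to choosing uniformly among 5.3 options.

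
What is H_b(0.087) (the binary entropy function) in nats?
0.2955 nats

The binary entropy function is:
H(p) = -p log(p) - (1-p) log(1-p)

H(0.087) = -0.087 × log_e(0.087) - 0.913 × log_e(0.913)
H(0.087) = 0.2955 nats

Note: Binary entropy is maximized at p=0.5 (H=1 bit) and minimized at p=0 or p=1 (H=0).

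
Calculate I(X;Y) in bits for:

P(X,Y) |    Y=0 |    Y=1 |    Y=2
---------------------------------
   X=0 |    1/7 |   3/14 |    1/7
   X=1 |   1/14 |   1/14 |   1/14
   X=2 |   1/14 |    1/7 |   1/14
0.0101 bits

Mutual information: I(X;Y) = H(X) + H(Y) - H(X,Y)

Marginals:
P(X) = (1/2, 3/14, 2/7), H(X) = 1.4926 bits
P(Y) = (2/7, 3/7, 2/7), H(Y) = 1.5567 bits

Joint entropy: H(X,Y) = 3.0391 bits

I(X;Y) = 1.4926 + 1.5567 - 3.0391 = 0.0101 bits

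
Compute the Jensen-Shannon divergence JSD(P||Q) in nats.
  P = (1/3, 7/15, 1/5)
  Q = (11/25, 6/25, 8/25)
0.0292 nats

Jensen-Shannon divergence is:
JSD(P||Q) = 0.5 × D_KL(P||M) + 0.5 × D_KL(Q||M)
where M = 0.5 × (P + Q) is the mixture distribution.

M = 0.5 × (1/3, 7/15, 1/5) + 0.5 × (11/25, 6/25, 8/25) = (0.386667, 0.353333, 0.26)

D_KL(P||M) = 0.0279 nats
D_KL(Q||M) = 0.0305 nats

JSD(P||Q) = 0.5 × 0.0279 + 0.5 × 0.0305 = 0.0292 nats

Unlike KL divergence, JSD is symmetric and bounded: 0 ≤ JSD ≤ log(2).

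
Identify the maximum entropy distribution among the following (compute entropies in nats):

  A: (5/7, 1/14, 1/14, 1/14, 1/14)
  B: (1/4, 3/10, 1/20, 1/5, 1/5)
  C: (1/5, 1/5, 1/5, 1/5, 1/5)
C

For a discrete distribution over n outcomes, entropy is maximized by the uniform distribution.

Computing entropies:
H(A) = 0.9944 nats
H(B) = 1.5013 nats
H(C) = 1.6094 nats

The uniform distribution (where all probabilities equal 1/5) achieves the maximum entropy of log_e(5) = 1.6094 nats.

Distribution C has the highest entropy.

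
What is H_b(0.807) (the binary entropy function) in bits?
0.7077 bits

The binary entropy function is:
H(p) = -p log(p) - (1-p) log(1-p)

H(0.807) = -0.807 × log_2(0.807) - 0.193 × log_2(0.193)
H(0.807) = 0.7077 bits

Note: Binary entropy is maximized at p=0.5 (H=1 bit) and minimized at p=0 or p=1 (H=0).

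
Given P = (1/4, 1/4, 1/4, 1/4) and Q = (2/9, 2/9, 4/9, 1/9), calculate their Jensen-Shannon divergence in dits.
0.0123 dits

Jensen-Shannon divergence is:
JSD(P||Q) = 0.5 × D_KL(P||M) + 0.5 × D_KL(Q||M)
where M = 0.5 × (P + Q) is the mixture distribution.

M = 0.5 × (1/4, 1/4, 1/4, 1/4) + 0.5 × (2/9, 2/9, 4/9, 1/9) = (0.236111, 0.236111, 0.347222, 0.180556)

D_KL(P||M) = 0.0121 dits
D_KL(Q||M) = 0.0125 dits

JSD(P||Q) = 0.5 × 0.0121 + 0.5 × 0.0125 = 0.0123 dits

Unlike KL divergence, JSD is symmetric and bounded: 0 ≤ JSD ≤ log(2).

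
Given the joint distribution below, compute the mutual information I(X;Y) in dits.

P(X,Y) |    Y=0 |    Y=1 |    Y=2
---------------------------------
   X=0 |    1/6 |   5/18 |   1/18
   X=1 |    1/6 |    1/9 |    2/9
0.0393 dits

Mutual information: I(X;Y) = H(X) + H(Y) - H(X,Y)

Marginals:
P(X) = (1/2, 1/2), H(X) = 0.3010 dits
P(Y) = (1/3, 7/18, 5/18), H(Y) = 0.4731 dits

Joint entropy: H(X,Y) = 0.7348 dits

I(X;Y) = 0.3010 + 0.4731 - 0.7348 = 0.0393 dits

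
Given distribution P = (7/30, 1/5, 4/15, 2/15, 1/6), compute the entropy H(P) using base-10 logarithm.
0.6867 dits

Shannon entropy is H(X) = -Σ p(x) log p(x).

For P = (7/30, 1/5, 4/15, 2/15, 1/6):
H = -7/30 × log_10(7/30) -1/5 × log_10(1/5) -4/15 × log_10(4/15) -2/15 × log_10(2/15) -1/6 × log_10(1/6)
H = 0.6867 dits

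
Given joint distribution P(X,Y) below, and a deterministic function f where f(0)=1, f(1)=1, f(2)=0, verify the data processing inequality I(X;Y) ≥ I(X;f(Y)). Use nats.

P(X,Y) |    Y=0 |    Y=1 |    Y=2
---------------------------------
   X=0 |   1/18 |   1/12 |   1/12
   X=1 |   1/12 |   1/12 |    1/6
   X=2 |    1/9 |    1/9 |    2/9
I(X;Y) = 0.0075, I(X;f(Y)) = 0.0055, inequality holds: 0.0075 ≥ 0.0055

Data Processing Inequality: For any Markov chain X → Y → Z, we have I(X;Y) ≥ I(X;Z).

Here Z = f(Y) is a deterministic function of Y, forming X → Y → Z.

Original I(X;Y) = 0.0075 nats

After applying f:
P(X,Z) where Z=f(Y):
- P(X,Z=0) = P(X,Y=2)
- P(X,Z=1) = P(X,Y=0) + P(X,Y=1)

I(X;Z) = I(X;f(Y)) = 0.0055 nats

Verification: 0.0075 ≥ 0.0055 ✓

Information cannot be created by processing; the function f can only lose information about X.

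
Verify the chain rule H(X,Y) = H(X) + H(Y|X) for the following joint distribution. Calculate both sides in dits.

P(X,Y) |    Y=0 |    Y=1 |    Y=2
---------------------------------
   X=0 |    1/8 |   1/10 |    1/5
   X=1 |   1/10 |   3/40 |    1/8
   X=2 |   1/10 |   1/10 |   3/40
H(X,Y) = 0.9343, H(X) = 0.4690, H(Y|X) = 0.4653 (all in dits)

Chain rule: H(X,Y) = H(X) + H(Y|X)

Left side — joint entropy directly:
H(X,Y) = -Σ p(x,y) log p(x,y) = 0.9343 dits

Right side — compute H(Y|X) from the conditional distributions:
P(X) = (17/40, 3/10, 11/40), so H(X) = 0.4690 dits
H(Y|X) = Σ_x P(X=x) · H(Y|X=x):
  P(Y|X=0) = (5/17, 4/17, 8/17), H(Y|X=0) = 0.4582, weight P(X=0) = 17/40
  P(Y|X=1) = (1/3, 1/4, 5/12), H(Y|X=1) = 0.4680, weight P(X=1) = 3/10
  P(Y|X=2) = (4/11, 4/11, 3/11), H(Y|X=2) = 0.4734, weight P(X=2) = 11/40
H(Y|X) = 0.4653 dits

H(X) + H(Y|X) = 0.4690 + 0.4653 = 0.9343 dits

Both sides equal 0.9343 dits. ✓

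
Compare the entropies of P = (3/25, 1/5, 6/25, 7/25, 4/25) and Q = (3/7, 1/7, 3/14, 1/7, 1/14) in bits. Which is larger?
P

Computing entropies in bits:
H(P) = 2.2628
H(Q) = 2.0742

Distribution P has higher entropy.

Intuition: The distribution closer to uniform (more spread out) has higher entropy.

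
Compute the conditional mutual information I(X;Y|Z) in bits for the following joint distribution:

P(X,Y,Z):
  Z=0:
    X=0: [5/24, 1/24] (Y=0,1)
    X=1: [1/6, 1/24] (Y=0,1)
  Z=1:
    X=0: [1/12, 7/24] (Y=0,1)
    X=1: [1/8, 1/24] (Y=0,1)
0.0995 bits

Conditional mutual information: I(X;Y|Z) = H(X|Z) + H(Y|Z) - H(X,Y|Z)

H(Z) = 0.9950
H(X,Z) = 1.9329 → H(X|Z) = 0.9379
H(Y,Z) = 1.8292 → H(Y|Z) = 0.8342
H(X,Y,Z) = 2.6676 → H(X,Y|Z) = 1.6726

I(X;Y|Z) = 0.9379 + 0.8342 - 1.6726 = 0.0995 bits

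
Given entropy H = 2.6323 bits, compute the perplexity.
6.2001

Perplexity is 2^H (or exp(H) for natural log).

H = 2.6323 bits
Perplexity = 2^2.6323 = 6.2001

Interpretation: The model's uncertainty is equivalent to choosing uniformly among 6.2 options.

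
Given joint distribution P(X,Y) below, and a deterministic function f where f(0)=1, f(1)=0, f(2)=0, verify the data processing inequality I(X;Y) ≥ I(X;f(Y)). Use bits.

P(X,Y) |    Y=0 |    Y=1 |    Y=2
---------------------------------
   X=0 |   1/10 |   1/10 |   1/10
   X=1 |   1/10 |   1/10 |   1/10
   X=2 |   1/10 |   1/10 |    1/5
I(X;Y) = 0.0200, I(X;f(Y)) = 0.0058, inequality holds: 0.0200 ≥ 0.0058

Data Processing Inequality: For any Markov chain X → Y → Z, we have I(X;Y) ≥ I(X;Z).

Here Z = f(Y) is a deterministic function of Y, forming X → Y → Z.

Original I(X;Y) = 0.0200 bits

After applying f:
P(X,Z) where Z=f(Y):
- P(X,Z=0) = P(X,Y=1) + P(X,Y=2)
- P(X,Z=1) = P(X,Y=0)

I(X;Z) = I(X;f(Y)) = 0.0058 bits

Verification: 0.0200 ≥ 0.0058 ✓

Information cannot be created by processing; the function f can only lose information about X.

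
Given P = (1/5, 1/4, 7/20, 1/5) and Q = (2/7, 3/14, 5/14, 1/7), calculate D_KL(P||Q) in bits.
0.0396 bits

KL divergence: D_KL(P||Q) = Σ p(x) log(p(x)/q(x))

Computing term by term:
  x=0: 1/5 × log_2[(1/5)/(2/7)] = 1/5 × -0.5146 = -0.1029
  x=1: 1/4 × log_2[(1/4)/(3/14)] = 1/4 × 0.2224 = 0.0556
  x=2: 7/20 × log_2[(7/20)/(5/14)] = 7/20 × -0.0291 = -0.0102
  x=3: 1/5 × log_2[(1/5)/(1/7)] = 1/5 × 0.4854 = 0.0971

D_KL(P||Q) = 0.0396 bits

Note: KL divergence is always non-negative and equals 0 iff P = Q.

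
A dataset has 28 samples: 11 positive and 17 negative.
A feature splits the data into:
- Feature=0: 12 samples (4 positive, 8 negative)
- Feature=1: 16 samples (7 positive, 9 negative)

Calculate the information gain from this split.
0.0081 bits

Information Gain = H(Y) - H(Y|Feature)

Before split:
P(positive) = 11/28 = 0.3929
H(Y) = 0.9666 bits

After split:
Feature=0: H = 0.9183 bits (weight = 12/28)
Feature=1: H = 0.9887 bits (weight = 16/28)
H(Y|Feature) = (12/28)×0.9183 + (16/28)×0.9887 = 0.9585 bits

Information Gain = 0.9666 - 0.9585 = 0.0081 bits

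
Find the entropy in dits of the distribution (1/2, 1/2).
0.3010 dits

Shannon entropy is H(X) = -Σ p(x) log p(x).

For P = (1/2, 1/2):
H = -1/2 × log_10(1/2) -1/2 × log_10(1/2)
H = 0.3010 dits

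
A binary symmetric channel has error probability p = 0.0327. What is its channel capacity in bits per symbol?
0.7922 bits

For a binary symmetric channel (BSC) with error probability p:
Capacity C = 1 - H(p) bits per symbol

where H(p) = -p log₂(p) - (1-p) log₂(1-p) is the binary entropy function.

H(0.0327) = 0.2078 bits
C = 1 - 0.2078 = 0.7922 bits per symbol

This means we can reliably transmit up to 0.7922 bits of information per channel use.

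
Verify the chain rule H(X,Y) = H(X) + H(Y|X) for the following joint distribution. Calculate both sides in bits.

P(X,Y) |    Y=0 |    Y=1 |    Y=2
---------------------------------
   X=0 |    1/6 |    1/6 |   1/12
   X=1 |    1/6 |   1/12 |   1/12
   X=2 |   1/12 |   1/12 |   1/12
H(X,Y) = 3.0850, H(X) = 1.5546, H(Y|X) = 1.5304 (all in bits)

Chain rule: H(X,Y) = H(X) + H(Y|X)

Left side — joint entropy directly:
H(X,Y) = -Σ p(x,y) log p(x,y) = 3.0850 bits

Right side — compute H(Y|X) from the conditional distributions:
P(X) = (5/12, 1/3, 1/4), so H(X) = 1.5546 bits
H(Y|X) = Σ_x P(X=x) · H(Y|X=x):
  P(Y|X=0) = (2/5, 2/5, 1/5), H(Y|X=0) = 1.5219, weight P(X=0) = 5/12
  P(Y|X=1) = (1/2, 1/4, 1/4), H(Y|X=1) = 1.5000, weight P(X=1) = 1/3
  P(Y|X=2) = (1/3, 1/3, 1/3), H(Y|X=2) = 1.5850, weight P(X=2) = 1/4
H(Y|X) = 1.5304 bits

H(X) + H(Y|X) = 1.5546 + 1.5304 = 3.0850 bits

Both sides equal 3.0850 bits. ✓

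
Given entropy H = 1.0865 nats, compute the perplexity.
2.9639

Perplexity is e^H (or exp(H) for natural log).

H = 1.0865 nats
Perplexity = e^1.0865 = 2.9639

Interpretation: The model's uncertainty is equivalent to choosing uniformly among 3.0 options.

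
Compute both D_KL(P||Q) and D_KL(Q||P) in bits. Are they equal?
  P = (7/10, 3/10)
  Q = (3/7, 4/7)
D_KL(P||Q) = 0.2166, D_KL(Q||P) = 0.2279

KL divergence is not symmetric: D_KL(P||Q) ≠ D_KL(Q||P) in general.

D_KL(P||Q) = 0.2166 bits
D_KL(Q||P) = 0.2279 bits

No, they are not equal!

This asymmetry is why KL divergence is not a true distance metric.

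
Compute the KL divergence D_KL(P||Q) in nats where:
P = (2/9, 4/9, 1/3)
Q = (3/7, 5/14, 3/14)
0.0985 nats

KL divergence: D_KL(P||Q) = Σ p(x) log(p(x)/q(x))

Computing term by term:
  x=0: 2/9 × log_e[(2/9)/(3/7)] = 2/9 × -0.6568 = -0.1460
  x=1: 4/9 × log_e[(4/9)/(5/14)] = 4/9 × 0.2187 = 0.0972
  x=2: 1/3 × log_e[(1/3)/(3/14)] = 1/3 × 0.4418 = 0.1473

D_KL(P||Q) = 0.0985 nats

Note: KL divergence is always non-negative and equals 0 iff P = Q.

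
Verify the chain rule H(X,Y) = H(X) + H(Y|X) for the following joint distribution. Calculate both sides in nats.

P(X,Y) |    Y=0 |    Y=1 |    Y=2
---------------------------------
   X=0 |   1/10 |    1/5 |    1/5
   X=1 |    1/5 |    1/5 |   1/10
H(X,Y) = 1.7481, H(X) = 0.6931, H(Y|X) = 1.0549 (all in nats)

Chain rule: H(X,Y) = H(X) + H(Y|X)

Left side — joint entropy directly:
H(X,Y) = -Σ p(x,y) log p(x,y) = 1.7481 nats

Right side — compute H(Y|X) from the conditional distributions:
P(X) = (1/2, 1/2), so H(X) = 0.6931 nats
H(Y|X) = Σ_x P(X=x) · H(Y|X=x):
  P(Y|X=0) = (1/5, 2/5, 2/5), H(Y|X=0) = 1.0549, weight P(X=0) = 1/2
  P(Y|X=1) = (2/5, 2/5, 1/5), H(Y|X=1) = 1.0549, weight P(X=1) = 1/2
H(Y|X) = 1.0549 nats

H(X) + H(Y|X) = 0.6931 + 1.0549 = 1.7481 nats

Both sides equal 1.7481 nats. ✓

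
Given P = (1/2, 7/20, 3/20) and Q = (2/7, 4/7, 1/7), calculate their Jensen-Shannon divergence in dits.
0.0123 dits

Jensen-Shannon divergence is:
JSD(P||Q) = 0.5 × D_KL(P||M) + 0.5 × D_KL(Q||M)
where M = 0.5 × (P + Q) is the mixture distribution.

M = 0.5 × (1/2, 7/20, 3/20) + 0.5 × (2/7, 4/7, 1/7) = (11/28, 0.460714, 0.146429)

D_KL(P||M) = 0.0122 dits
D_KL(Q||M) = 0.0124 dits

JSD(P||Q) = 0.5 × 0.0122 + 0.5 × 0.0124 = 0.0123 dits

Unlike KL divergence, JSD is symmetric and bounded: 0 ≤ JSD ≤ log(2).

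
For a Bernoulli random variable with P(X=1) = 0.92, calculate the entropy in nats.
0.2788 nats

The binary entropy function is:
H(p) = -p log(p) - (1-p) log(1-p)

H(0.92) = -0.92 × log_e(0.92) - 0.08 × log_e(0.08)
H(0.92) = 0.2788 nats

Note: Binary entropy is maximized at p=0.5 (H=1 bit) and minimized at p=0 or p=1 (H=0).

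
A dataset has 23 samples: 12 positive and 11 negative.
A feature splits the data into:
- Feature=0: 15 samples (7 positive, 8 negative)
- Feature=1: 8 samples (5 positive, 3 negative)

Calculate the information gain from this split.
0.0166 bits

Information Gain = H(Y) - H(Y|Feature)

Before split:
P(positive) = 12/23 = 0.5217
H(Y) = 0.9986 bits

After split:
Feature=0: H = 0.9968 bits (weight = 15/23)
Feature=1: H = 0.9544 bits (weight = 8/23)
H(Y|Feature) = (15/23)×0.9968 + (8/23)×0.9544 = 0.9821 bits

Information Gain = 0.9986 - 0.9821 = 0.0166 bits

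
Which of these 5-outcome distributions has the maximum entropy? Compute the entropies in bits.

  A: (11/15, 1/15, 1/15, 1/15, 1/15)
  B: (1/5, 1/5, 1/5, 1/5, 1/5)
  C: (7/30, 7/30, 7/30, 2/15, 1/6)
B

For a discrete distribution over n outcomes, entropy is maximized by the uniform distribution.

Computing entropies:
H(A) = 1.3700 bits
H(B) = 2.3219 bits
H(C) = 2.2881 bits

The uniform distribution (where all probabilities equal 1/5) achieves the maximum entropy of log_2(5) = 2.3219 bits.

Distribution B has the highest entropy.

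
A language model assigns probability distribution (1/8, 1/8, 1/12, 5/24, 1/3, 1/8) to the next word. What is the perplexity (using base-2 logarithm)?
5.3648

Perplexity is 2^H (or exp(H) for natural log).

First, H = -Σ p log p = 2.4235 bits
Perplexity = 2^2.4235 = 5.3648

Interpretation: The model's uncertainty is equivalent to choosing uniformly among 5.4 options.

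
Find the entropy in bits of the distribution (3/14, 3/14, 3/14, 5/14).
1.9592 bits

Shannon entropy is H(X) = -Σ p(x) log p(x).

For P = (3/14, 3/14, 3/14, 5/14):
H = -3/14 × log_2(3/14) -3/14 × log_2(3/14) -3/14 × log_2(3/14) -5/14 × log_2(5/14)
H = 1.9592 bits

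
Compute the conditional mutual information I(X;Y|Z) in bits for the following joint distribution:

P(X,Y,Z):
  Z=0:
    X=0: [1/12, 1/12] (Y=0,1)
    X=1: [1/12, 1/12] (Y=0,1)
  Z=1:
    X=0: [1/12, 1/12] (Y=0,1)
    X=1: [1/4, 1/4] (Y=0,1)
0.0000 bits

Conditional mutual information: I(X;Y|Z) = H(X|Z) + H(Y|Z) - H(X,Y|Z)

H(Z) = 0.9183
H(X,Z) = 1.7925 → H(X|Z) = 0.8742
H(Y,Z) = 1.9183 → H(Y|Z) = 1.0000
H(X,Y,Z) = 2.7925 → H(X,Y|Z) = 1.8742

I(X;Y|Z) = 0.8742 + 1.0000 - 1.8742 = 0.0000 bits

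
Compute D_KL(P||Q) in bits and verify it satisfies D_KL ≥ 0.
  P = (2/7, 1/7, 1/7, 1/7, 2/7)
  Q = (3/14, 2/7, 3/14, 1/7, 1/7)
0.1779 bits

KL divergence satisfies the Gibbs inequality: D_KL(P||Q) ≥ 0 for all distributions P, Q.

D_KL(P||Q) = Σ p(x) log(p(x)/q(x))
Term by term:
  x=0: 2/7 × log_2[(2/7)/(3/14)] = 0.1186
  x=1: 1/7 × log_2[(1/7)/(2/7)] = -0.1429
  x=2: 1/7 × log_2[(1/7)/(3/14)] = -0.0836
  x=3: 1/7 × log_2[(1/7)/(1/7)] = 0.0000
  x=4: 2/7 × log_2[(2/7)/(1/7)] = 0.2857
D_KL(P||Q) = 0.1779 bits

D_KL(P||Q) = 0.1779 ≥ 0 ✓

This non-negativity is a fundamental property: relative entropy cannot be negative because it measures how different Q is from P.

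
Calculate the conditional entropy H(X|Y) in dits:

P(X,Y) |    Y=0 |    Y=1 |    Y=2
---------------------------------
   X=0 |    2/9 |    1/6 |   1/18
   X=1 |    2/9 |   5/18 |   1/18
0.2949 dits

Using the chain rule: H(X|Y) = H(X,Y) - H(Y)

First, compute H(X,Y) = 0.7140 dits

Marginal P(Y) = (4/9, 4/9, 1/9)
H(Y) = 0.4191 dits

H(X|Y) = H(X,Y) - H(Y) = 0.7140 - 0.4191 = 0.2949 dits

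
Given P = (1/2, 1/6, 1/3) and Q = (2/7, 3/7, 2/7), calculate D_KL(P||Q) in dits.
0.0755 dits

KL divergence: D_KL(P||Q) = Σ p(x) log(p(x)/q(x))

Computing term by term:
  x=0: 1/2 × log_10[(1/2)/(2/7)] = 1/2 × 0.2430 = 0.1215
  x=1: 1/6 × log_10[(1/6)/(3/7)] = 1/6 × -0.4102 = -0.0684
  x=2: 1/3 × log_10[(1/3)/(2/7)] = 1/3 × 0.0669 = 0.0223

D_KL(P||Q) = 0.0755 dits

Note: KL divergence is always non-negative and equals 0 iff P = Q.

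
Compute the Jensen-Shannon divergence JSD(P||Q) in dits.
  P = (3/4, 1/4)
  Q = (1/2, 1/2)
0.0147 dits

Jensen-Shannon divergence is:
JSD(P||Q) = 0.5 × D_KL(P||M) + 0.5 × D_KL(Q||M)
where M = 0.5 × (P + Q) is the mixture distribution.

M = 0.5 × (3/4, 1/4) + 0.5 × (1/2, 1/2) = (5/8, 3/8)

D_KL(P||M) = 0.0154 dits
D_KL(Q||M) = 0.0140 dits

JSD(P||Q) = 0.5 × 0.0154 + 0.5 × 0.0140 = 0.0147 dits

Unlike KL divergence, JSD is symmetric and bounded: 0 ≤ JSD ≤ log(2).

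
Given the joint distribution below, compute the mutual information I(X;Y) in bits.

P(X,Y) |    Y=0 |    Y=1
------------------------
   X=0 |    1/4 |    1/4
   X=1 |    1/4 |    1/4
0.0000 bits

Mutual information: I(X;Y) = H(X) + H(Y) - H(X,Y)

Marginals:
P(X) = (1/2, 1/2), H(X) = 1.0000 bits
P(Y) = (1/2, 1/2), H(Y) = 1.0000 bits

Joint entropy: H(X,Y) = 2.0000 bits

I(X;Y) = 1.0000 + 1.0000 - 2.0000 = 0.0000 bits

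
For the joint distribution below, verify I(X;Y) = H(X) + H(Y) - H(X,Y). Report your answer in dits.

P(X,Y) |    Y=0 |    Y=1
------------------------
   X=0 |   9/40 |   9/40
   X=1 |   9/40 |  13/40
I(X;Y) = 0.0018 dits

Mutual information has multiple equivalent forms:
- I(X;Y) = H(X) - H(X|Y)
- I(X;Y) = H(Y) - H(Y|X)
- I(X;Y) = H(X) + H(Y) - H(X,Y)

Computing all quantities:
H(X) = 0.2989, H(Y) = 0.2989, H(X,Y) = 0.5959
H(X|Y) = 0.2971, H(Y|X) = 0.2971

Verification:
H(X) - H(X|Y) = 0.2989 - 0.2971 = 0.0018
H(Y) - H(Y|X) = 0.2989 - 0.2971 = 0.0018
H(X) + H(Y) - H(X,Y) = 0.2989 + 0.2989 - 0.5959 = 0.0018

All forms give I(X;Y) = 0.0018 dits. ✓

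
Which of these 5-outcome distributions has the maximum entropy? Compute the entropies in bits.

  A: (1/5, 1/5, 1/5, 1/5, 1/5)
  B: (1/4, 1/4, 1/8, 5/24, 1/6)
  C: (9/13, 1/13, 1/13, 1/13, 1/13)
A

For a discrete distribution over n outcomes, entropy is maximized by the uniform distribution.

Computing entropies:
H(A) = 2.3219 bits
H(B) = 2.2773 bits
H(C) = 1.5059 bits

The uniform distribution (where all probabilities equal 1/5) achieves the maximum entropy of log_2(5) = 2.3219 bits.

Distribution A has the highest entropy.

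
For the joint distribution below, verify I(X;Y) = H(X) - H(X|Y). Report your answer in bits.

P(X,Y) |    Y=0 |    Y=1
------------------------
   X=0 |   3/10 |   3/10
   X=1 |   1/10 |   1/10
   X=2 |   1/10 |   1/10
I(X;Y) = 0.0000 bits

Mutual information has multiple equivalent forms:
- I(X;Y) = H(X) - H(X|Y)
- I(X;Y) = H(Y) - H(Y|X)
- I(X;Y) = H(X) + H(Y) - H(X,Y)

Computing all quantities:
H(X) = 1.3710, H(Y) = 1.0000, H(X,Y) = 2.3710
H(X|Y) = 1.3710, H(Y|X) = 1.0000

Verification:
H(X) - H(X|Y) = 1.3710 - 1.3710 = 0.0000
H(Y) - H(Y|X) = 1.0000 - 1.0000 = 0.0000
H(X) + H(Y) - H(X,Y) = 1.3710 + 1.0000 - 2.3710 = 0.0000

All forms give I(X;Y) = 0.0000 bits. ✓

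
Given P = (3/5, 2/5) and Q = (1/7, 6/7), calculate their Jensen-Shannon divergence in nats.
0.1181 nats

Jensen-Shannon divergence is:
JSD(P||Q) = 0.5 × D_KL(P||M) + 0.5 × D_KL(Q||M)
where M = 0.5 × (P + Q) is the mixture distribution.

M = 0.5 × (3/5, 2/5) + 0.5 × (1/7, 6/7) = (13/35, 22/35)

D_KL(P||M) = 0.1069 nats
D_KL(Q||M) = 0.1293 nats

JSD(P||Q) = 0.5 × 0.1069 + 0.5 × 0.1293 = 0.1181 nats

Unlike KL divergence, JSD is symmetric and bounded: 0 ≤ JSD ≤ log(2).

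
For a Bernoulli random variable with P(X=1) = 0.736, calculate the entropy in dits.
0.2507 dits

The binary entropy function is:
H(p) = -p log(p) - (1-p) log(1-p)

H(0.736) = -0.736 × log_10(0.736) - 0.264 × log_10(0.264)
H(0.736) = 0.2507 dits

Note: Binary entropy is maximized at p=0.5 (H=1 bit) and minimized at p=0 or p=1 (H=0).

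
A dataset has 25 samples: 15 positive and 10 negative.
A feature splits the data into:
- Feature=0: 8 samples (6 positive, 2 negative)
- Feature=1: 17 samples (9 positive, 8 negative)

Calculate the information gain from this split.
0.0330 bits

Information Gain = H(Y) - H(Y|Feature)

Before split:
P(positive) = 15/25 = 0.6000
H(Y) = 0.9710 bits

After split:
Feature=0: H = 0.8113 bits (weight = 8/25)
Feature=1: H = 0.9975 bits (weight = 17/25)
H(Y|Feature) = (8/25)×0.8113 + (17/25)×0.9975 = 0.9379 bits

Information Gain = 0.9710 - 0.9379 = 0.0330 bits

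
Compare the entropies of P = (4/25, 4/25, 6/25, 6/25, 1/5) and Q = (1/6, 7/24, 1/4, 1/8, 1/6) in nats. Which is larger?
P

Computing entropies in nats:
H(P) = 1.5933
H(Q) = 1.5631

Distribution P has higher entropy.

Intuition: The distribution closer to uniform (more spread out) has higher entropy.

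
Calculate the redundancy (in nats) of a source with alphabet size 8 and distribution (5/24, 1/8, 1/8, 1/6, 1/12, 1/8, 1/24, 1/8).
0.0748 nats

Redundancy measures how far a source is from maximum entropy:
R = H_max - H(X)

Maximum entropy for 8 symbols: H_max = log_e(8) = 2.0794 nats
Actual entropy: H(X) = 2.0046 nats
Redundancy: R = 2.0794 - 2.0046 = 0.0748 nats

This redundancy represents potential for compression: the source could be compressed by 0.0748 nats per symbol.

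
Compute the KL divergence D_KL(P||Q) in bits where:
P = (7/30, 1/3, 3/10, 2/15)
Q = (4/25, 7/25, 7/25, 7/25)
0.0980 bits

KL divergence: D_KL(P||Q) = Σ p(x) log(p(x)/q(x))

Computing term by term:
  x=0: 7/30 × log_2[(7/30)/(4/25)] = 7/30 × 0.5443 = 0.1270
  x=1: 1/3 × log_2[(1/3)/(7/25)] = 1/3 × 0.2515 = 0.0838
  x=2: 3/10 × log_2[(3/10)/(7/25)] = 3/10 × 0.0995 = 0.0299
  x=3: 2/15 × log_2[(2/15)/(7/25)] = 2/15 × -1.0704 = -0.1427

D_KL(P||Q) = 0.0980 bits

Note: KL divergence is always non-negative and equals 0 iff P = Q.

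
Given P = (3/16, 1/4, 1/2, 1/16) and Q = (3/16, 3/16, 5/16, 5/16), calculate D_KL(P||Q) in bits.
0.2977 bits

KL divergence: D_KL(P||Q) = Σ p(x) log(p(x)/q(x))

Computing term by term:
  x=0: 3/16 × log_2[(3/16)/(3/16)] = 3/16 × 0.0000 = 0.0000
  x=1: 1/4 × log_2[(1/4)/(3/16)] = 1/4 × 0.4150 = 0.1038
  x=2: 1/2 × log_2[(1/2)/(5/16)] = 1/2 × 0.6781 = 0.3390
  x=3: 1/16 × log_2[(1/16)/(5/16)] = 1/16 × -2.3219 = -0.1451

D_KL(P||Q) = 0.2977 bits

Note: KL divergence is always non-negative and equals 0 iff P = Q.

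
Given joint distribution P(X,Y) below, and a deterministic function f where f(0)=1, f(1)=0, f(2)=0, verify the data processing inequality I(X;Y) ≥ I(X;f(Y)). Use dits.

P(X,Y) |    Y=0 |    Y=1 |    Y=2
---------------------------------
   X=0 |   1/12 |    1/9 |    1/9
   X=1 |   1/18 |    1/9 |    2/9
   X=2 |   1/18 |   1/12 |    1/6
I(X;Y) = 0.0080, I(X;f(Y)) = 0.0040, inequality holds: 0.0080 ≥ 0.0040

Data Processing Inequality: For any Markov chain X → Y → Z, we have I(X;Y) ≥ I(X;Z).

Here Z = f(Y) is a deterministic function of Y, forming X → Y → Z.

Original I(X;Y) = 0.0080 dits

After applying f:
P(X,Z) where Z=f(Y):
- P(X,Z=0) = P(X,Y=1) + P(X,Y=2)
- P(X,Z=1) = P(X,Y=0)

I(X;Z) = I(X;f(Y)) = 0.0040 dits

Verification: 0.0080 ≥ 0.0040 ✓

Information cannot be created by processing; the function f can only lose information about X.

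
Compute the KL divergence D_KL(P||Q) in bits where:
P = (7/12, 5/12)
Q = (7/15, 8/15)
0.0394 bits

KL divergence: D_KL(P||Q) = Σ p(x) log(p(x)/q(x))

Computing term by term:
  x=0: 7/12 × log_2[(7/12)/(7/15)] = 7/12 × 0.3219 = 0.1878
  x=1: 5/12 × log_2[(5/12)/(8/15)] = 5/12 × -0.3561 = -0.1484

D_KL(P||Q) = 0.0394 bits

Note: KL divergence is always non-negative and equals 0 iff P = Q.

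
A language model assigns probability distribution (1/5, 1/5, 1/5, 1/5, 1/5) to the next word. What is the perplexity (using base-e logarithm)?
5.0000

Perplexity is e^H (or exp(H) for natural log).

First, H = -Σ p log p = 1.6094 nats
Perplexity = e^1.6094 = 5.0000

Interpretation: The model's uncertainty is equivalent to choosing uniformly among 5.0 options.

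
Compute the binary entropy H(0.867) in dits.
0.1703 dits

The binary entropy function is:
H(p) = -p log(p) - (1-p) log(1-p)

H(0.867) = -0.867 × log_10(0.867) - 0.133 × log_10(0.133)
H(0.867) = 0.1703 dits

Note: Binary entropy is maximized at p=0.5 (H=1 bit) and minimized at p=0 or p=1 (H=0).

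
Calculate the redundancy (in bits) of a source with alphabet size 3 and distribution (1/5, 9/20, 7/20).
0.0721 bits

Redundancy measures how far a source is from maximum entropy:
R = H_max - H(X)

Maximum entropy for 3 symbols: H_max = log_2(3) = 1.5850 bits
Actual entropy: H(X) = 1.5129 bits
Redundancy: R = 1.5850 - 1.5129 = 0.0721 bits

This redundancy represents potential for compression: the source could be compressed by 0.0721 bits per symbol.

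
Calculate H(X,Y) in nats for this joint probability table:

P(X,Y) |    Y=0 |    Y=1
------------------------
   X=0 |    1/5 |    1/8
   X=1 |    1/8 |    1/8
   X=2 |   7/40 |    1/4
1.7533 nats

Joint entropy is H(X,Y) = -Σ_{x,y} p(x,y) log p(x,y).

Summing over all non-zero entries:
H(X,Y) = -[1/5·log_e(1/5) + 1/8·log_e(1/8) + 1/8·log_e(1/8) + 1/8·log_e(1/8) + 7/40·log_e(7/40) + 1/4·log_e(1/4)]
H(X,Y) = 1.7533 nats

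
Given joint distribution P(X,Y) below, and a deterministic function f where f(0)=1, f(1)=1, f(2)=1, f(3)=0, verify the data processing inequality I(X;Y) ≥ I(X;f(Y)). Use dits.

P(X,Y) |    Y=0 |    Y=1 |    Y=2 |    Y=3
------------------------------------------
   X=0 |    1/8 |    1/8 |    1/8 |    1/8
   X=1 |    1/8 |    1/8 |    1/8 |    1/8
I(X;Y) = 0.0000, I(X;f(Y)) = 0.0000, inequality holds: 0.0000 ≥ 0.0000

Data Processing Inequality: For any Markov chain X → Y → Z, we have I(X;Y) ≥ I(X;Z).

Here Z = f(Y) is a deterministic function of Y, forming X → Y → Z.

Original I(X;Y) = 0.0000 dits

After applying f:
P(X,Z) where Z=f(Y):
- P(X,Z=0) = P(X,Y=3)
- P(X,Z=1) = P(X,Y=0) + P(X,Y=1) + P(X,Y=2)

I(X;Z) = I(X;f(Y)) = 0.0000 dits

Verification: 0.0000 ≥ 0.0000 ✓

Information cannot be created by processing; the function f can only lose information about X.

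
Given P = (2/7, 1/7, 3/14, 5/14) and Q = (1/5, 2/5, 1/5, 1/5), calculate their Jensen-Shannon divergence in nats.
0.0469 nats

Jensen-Shannon divergence is:
JSD(P||Q) = 0.5 × D_KL(P||M) + 0.5 × D_KL(Q||M)
where M = 0.5 × (P + Q) is the mixture distribution.

M = 0.5 × (2/7, 1/7, 3/14, 5/14) + 0.5 × (1/5, 2/5, 1/5, 1/5) = (0.242857, 0.271429, 0.207143, 0.278571)

D_KL(P||M) = 0.0507 nats
D_KL(Q||M) = 0.0430 nats

JSD(P||Q) = 0.5 × 0.0507 + 0.5 × 0.0430 = 0.0469 nats

Unlike KL divergence, JSD is symmetric and bounded: 0 ≤ JSD ≤ log(2).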